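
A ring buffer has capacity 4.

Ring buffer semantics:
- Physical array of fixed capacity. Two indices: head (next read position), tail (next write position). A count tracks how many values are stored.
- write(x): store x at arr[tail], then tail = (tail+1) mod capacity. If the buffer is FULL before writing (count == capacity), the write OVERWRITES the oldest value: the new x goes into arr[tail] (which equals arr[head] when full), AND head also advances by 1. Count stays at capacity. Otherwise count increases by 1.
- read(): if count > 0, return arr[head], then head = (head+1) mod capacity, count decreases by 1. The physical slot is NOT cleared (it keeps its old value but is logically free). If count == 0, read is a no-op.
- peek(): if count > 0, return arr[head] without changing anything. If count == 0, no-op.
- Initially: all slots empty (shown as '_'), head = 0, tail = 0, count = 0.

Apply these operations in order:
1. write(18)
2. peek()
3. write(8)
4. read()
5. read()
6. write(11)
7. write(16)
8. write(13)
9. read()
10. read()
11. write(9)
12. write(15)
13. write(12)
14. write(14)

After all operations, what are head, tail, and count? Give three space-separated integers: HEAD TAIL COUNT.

After op 1 (write(18)): arr=[18 _ _ _] head=0 tail=1 count=1
After op 2 (peek()): arr=[18 _ _ _] head=0 tail=1 count=1
After op 3 (write(8)): arr=[18 8 _ _] head=0 tail=2 count=2
After op 4 (read()): arr=[18 8 _ _] head=1 tail=2 count=1
After op 5 (read()): arr=[18 8 _ _] head=2 tail=2 count=0
After op 6 (write(11)): arr=[18 8 11 _] head=2 tail=3 count=1
After op 7 (write(16)): arr=[18 8 11 16] head=2 tail=0 count=2
After op 8 (write(13)): arr=[13 8 11 16] head=2 tail=1 count=3
After op 9 (read()): arr=[13 8 11 16] head=3 tail=1 count=2
After op 10 (read()): arr=[13 8 11 16] head=0 tail=1 count=1
After op 11 (write(9)): arr=[13 9 11 16] head=0 tail=2 count=2
After op 12 (write(15)): arr=[13 9 15 16] head=0 tail=3 count=3
After op 13 (write(12)): arr=[13 9 15 12] head=0 tail=0 count=4
After op 14 (write(14)): arr=[14 9 15 12] head=1 tail=1 count=4

Answer: 1 1 4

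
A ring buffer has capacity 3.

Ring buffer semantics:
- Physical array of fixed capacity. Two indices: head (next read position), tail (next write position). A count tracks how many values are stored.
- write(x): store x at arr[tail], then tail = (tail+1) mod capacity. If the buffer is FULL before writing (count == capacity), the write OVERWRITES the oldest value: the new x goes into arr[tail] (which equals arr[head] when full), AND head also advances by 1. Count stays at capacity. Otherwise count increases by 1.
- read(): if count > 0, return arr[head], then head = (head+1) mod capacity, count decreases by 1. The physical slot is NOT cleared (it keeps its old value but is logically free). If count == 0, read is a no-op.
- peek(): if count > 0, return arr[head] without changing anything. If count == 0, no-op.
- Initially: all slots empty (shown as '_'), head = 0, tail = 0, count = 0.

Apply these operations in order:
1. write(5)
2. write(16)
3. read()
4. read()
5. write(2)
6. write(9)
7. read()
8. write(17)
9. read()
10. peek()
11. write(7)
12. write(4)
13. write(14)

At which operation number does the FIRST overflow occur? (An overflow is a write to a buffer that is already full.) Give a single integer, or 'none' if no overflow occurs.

Answer: 13

Derivation:
After op 1 (write(5)): arr=[5 _ _] head=0 tail=1 count=1
After op 2 (write(16)): arr=[5 16 _] head=0 tail=2 count=2
After op 3 (read()): arr=[5 16 _] head=1 tail=2 count=1
After op 4 (read()): arr=[5 16 _] head=2 tail=2 count=0
After op 5 (write(2)): arr=[5 16 2] head=2 tail=0 count=1
After op 6 (write(9)): arr=[9 16 2] head=2 tail=1 count=2
After op 7 (read()): arr=[9 16 2] head=0 tail=1 count=1
After op 8 (write(17)): arr=[9 17 2] head=0 tail=2 count=2
After op 9 (read()): arr=[9 17 2] head=1 tail=2 count=1
After op 10 (peek()): arr=[9 17 2] head=1 tail=2 count=1
After op 11 (write(7)): arr=[9 17 7] head=1 tail=0 count=2
After op 12 (write(4)): arr=[4 17 7] head=1 tail=1 count=3
After op 13 (write(14)): arr=[4 14 7] head=2 tail=2 count=3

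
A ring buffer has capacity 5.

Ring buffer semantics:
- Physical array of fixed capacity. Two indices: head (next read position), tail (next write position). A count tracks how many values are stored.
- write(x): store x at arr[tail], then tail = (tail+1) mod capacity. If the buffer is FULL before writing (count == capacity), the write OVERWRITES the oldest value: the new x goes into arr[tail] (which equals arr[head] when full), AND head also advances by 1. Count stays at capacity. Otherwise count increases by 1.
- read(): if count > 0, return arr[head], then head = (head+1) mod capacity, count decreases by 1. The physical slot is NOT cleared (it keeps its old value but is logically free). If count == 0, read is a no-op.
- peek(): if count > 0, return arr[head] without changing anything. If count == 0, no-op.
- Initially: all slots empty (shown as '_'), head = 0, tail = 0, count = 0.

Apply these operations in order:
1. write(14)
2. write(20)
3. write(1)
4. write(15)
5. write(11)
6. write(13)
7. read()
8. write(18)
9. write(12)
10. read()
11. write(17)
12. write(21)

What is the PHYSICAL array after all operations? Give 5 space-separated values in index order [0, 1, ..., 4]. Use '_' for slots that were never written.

Answer: 13 18 12 17 21

Derivation:
After op 1 (write(14)): arr=[14 _ _ _ _] head=0 tail=1 count=1
After op 2 (write(20)): arr=[14 20 _ _ _] head=0 tail=2 count=2
After op 3 (write(1)): arr=[14 20 1 _ _] head=0 tail=3 count=3
After op 4 (write(15)): arr=[14 20 1 15 _] head=0 tail=4 count=4
After op 5 (write(11)): arr=[14 20 1 15 11] head=0 tail=0 count=5
After op 6 (write(13)): arr=[13 20 1 15 11] head=1 tail=1 count=5
After op 7 (read()): arr=[13 20 1 15 11] head=2 tail=1 count=4
After op 8 (write(18)): arr=[13 18 1 15 11] head=2 tail=2 count=5
After op 9 (write(12)): arr=[13 18 12 15 11] head=3 tail=3 count=5
After op 10 (read()): arr=[13 18 12 15 11] head=4 tail=3 count=4
After op 11 (write(17)): arr=[13 18 12 17 11] head=4 tail=4 count=5
After op 12 (write(21)): arr=[13 18 12 17 21] head=0 tail=0 count=5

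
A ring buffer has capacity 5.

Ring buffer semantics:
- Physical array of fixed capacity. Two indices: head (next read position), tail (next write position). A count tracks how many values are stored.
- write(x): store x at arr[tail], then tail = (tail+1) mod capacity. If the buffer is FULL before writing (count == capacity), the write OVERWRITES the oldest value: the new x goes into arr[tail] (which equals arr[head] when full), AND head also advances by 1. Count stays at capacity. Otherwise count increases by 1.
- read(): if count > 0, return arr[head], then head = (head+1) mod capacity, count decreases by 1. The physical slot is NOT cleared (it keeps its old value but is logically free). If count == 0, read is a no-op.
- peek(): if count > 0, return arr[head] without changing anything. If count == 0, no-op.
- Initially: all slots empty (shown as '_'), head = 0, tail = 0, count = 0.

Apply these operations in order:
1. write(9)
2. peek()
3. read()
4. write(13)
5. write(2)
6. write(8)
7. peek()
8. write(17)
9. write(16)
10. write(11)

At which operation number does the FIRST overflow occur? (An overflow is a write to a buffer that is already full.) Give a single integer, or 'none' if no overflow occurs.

Answer: 10

Derivation:
After op 1 (write(9)): arr=[9 _ _ _ _] head=0 tail=1 count=1
After op 2 (peek()): arr=[9 _ _ _ _] head=0 tail=1 count=1
After op 3 (read()): arr=[9 _ _ _ _] head=1 tail=1 count=0
After op 4 (write(13)): arr=[9 13 _ _ _] head=1 tail=2 count=1
After op 5 (write(2)): arr=[9 13 2 _ _] head=1 tail=3 count=2
After op 6 (write(8)): arr=[9 13 2 8 _] head=1 tail=4 count=3
After op 7 (peek()): arr=[9 13 2 8 _] head=1 tail=4 count=3
After op 8 (write(17)): arr=[9 13 2 8 17] head=1 tail=0 count=4
After op 9 (write(16)): arr=[16 13 2 8 17] head=1 tail=1 count=5
After op 10 (write(11)): arr=[16 11 2 8 17] head=2 tail=2 count=5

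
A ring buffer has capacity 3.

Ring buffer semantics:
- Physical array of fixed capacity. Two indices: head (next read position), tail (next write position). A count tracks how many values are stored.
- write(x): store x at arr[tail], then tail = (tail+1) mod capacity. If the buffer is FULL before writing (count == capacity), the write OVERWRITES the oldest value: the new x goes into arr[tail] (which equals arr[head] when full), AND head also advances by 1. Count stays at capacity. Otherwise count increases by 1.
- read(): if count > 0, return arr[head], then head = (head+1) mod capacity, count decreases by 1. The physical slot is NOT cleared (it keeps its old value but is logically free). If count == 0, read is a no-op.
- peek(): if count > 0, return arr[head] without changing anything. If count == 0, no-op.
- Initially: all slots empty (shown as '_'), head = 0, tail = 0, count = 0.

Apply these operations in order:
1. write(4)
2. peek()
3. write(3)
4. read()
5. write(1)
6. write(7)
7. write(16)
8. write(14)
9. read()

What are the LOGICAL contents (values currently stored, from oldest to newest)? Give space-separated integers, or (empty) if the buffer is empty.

Answer: 16 14

Derivation:
After op 1 (write(4)): arr=[4 _ _] head=0 tail=1 count=1
After op 2 (peek()): arr=[4 _ _] head=0 tail=1 count=1
After op 3 (write(3)): arr=[4 3 _] head=0 tail=2 count=2
After op 4 (read()): arr=[4 3 _] head=1 tail=2 count=1
After op 5 (write(1)): arr=[4 3 1] head=1 tail=0 count=2
After op 6 (write(7)): arr=[7 3 1] head=1 tail=1 count=3
After op 7 (write(16)): arr=[7 16 1] head=2 tail=2 count=3
After op 8 (write(14)): arr=[7 16 14] head=0 tail=0 count=3
After op 9 (read()): arr=[7 16 14] head=1 tail=0 count=2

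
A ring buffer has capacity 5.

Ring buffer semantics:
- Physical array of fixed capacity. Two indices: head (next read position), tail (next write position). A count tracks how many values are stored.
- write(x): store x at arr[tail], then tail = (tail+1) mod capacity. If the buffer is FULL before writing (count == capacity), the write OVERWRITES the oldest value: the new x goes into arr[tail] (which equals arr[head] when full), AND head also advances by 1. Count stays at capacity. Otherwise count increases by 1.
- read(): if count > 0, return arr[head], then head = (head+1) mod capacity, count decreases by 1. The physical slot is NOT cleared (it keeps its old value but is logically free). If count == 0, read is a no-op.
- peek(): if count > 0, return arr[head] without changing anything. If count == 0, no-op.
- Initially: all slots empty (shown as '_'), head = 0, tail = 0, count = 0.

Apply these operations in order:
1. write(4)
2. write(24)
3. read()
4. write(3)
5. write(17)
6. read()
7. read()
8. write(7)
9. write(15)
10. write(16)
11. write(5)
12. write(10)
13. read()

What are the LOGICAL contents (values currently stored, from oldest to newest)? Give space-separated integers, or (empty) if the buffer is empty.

Answer: 15 16 5 10

Derivation:
After op 1 (write(4)): arr=[4 _ _ _ _] head=0 tail=1 count=1
After op 2 (write(24)): arr=[4 24 _ _ _] head=0 tail=2 count=2
After op 3 (read()): arr=[4 24 _ _ _] head=1 tail=2 count=1
After op 4 (write(3)): arr=[4 24 3 _ _] head=1 tail=3 count=2
After op 5 (write(17)): arr=[4 24 3 17 _] head=1 tail=4 count=3
After op 6 (read()): arr=[4 24 3 17 _] head=2 tail=4 count=2
After op 7 (read()): arr=[4 24 3 17 _] head=3 tail=4 count=1
After op 8 (write(7)): arr=[4 24 3 17 7] head=3 tail=0 count=2
After op 9 (write(15)): arr=[15 24 3 17 7] head=3 tail=1 count=3
After op 10 (write(16)): arr=[15 16 3 17 7] head=3 tail=2 count=4
After op 11 (write(5)): arr=[15 16 5 17 7] head=3 tail=3 count=5
After op 12 (write(10)): arr=[15 16 5 10 7] head=4 tail=4 count=5
After op 13 (read()): arr=[15 16 5 10 7] head=0 tail=4 count=4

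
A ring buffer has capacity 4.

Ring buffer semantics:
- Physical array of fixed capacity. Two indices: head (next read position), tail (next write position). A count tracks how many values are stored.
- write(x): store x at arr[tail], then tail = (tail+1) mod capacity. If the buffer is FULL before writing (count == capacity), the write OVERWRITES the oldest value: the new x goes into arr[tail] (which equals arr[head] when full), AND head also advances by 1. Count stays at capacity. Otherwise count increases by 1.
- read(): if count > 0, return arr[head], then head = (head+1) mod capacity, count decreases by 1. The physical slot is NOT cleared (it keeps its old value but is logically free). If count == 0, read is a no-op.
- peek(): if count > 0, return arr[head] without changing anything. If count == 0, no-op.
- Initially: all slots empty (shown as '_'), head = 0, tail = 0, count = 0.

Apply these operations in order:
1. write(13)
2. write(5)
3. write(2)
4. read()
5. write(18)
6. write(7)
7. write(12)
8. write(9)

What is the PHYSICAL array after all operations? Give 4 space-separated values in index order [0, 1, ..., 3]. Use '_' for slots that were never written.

After op 1 (write(13)): arr=[13 _ _ _] head=0 tail=1 count=1
After op 2 (write(5)): arr=[13 5 _ _] head=0 tail=2 count=2
After op 3 (write(2)): arr=[13 5 2 _] head=0 tail=3 count=3
After op 4 (read()): arr=[13 5 2 _] head=1 tail=3 count=2
After op 5 (write(18)): arr=[13 5 2 18] head=1 tail=0 count=3
After op 6 (write(7)): arr=[7 5 2 18] head=1 tail=1 count=4
After op 7 (write(12)): arr=[7 12 2 18] head=2 tail=2 count=4
After op 8 (write(9)): arr=[7 12 9 18] head=3 tail=3 count=4

Answer: 7 12 9 18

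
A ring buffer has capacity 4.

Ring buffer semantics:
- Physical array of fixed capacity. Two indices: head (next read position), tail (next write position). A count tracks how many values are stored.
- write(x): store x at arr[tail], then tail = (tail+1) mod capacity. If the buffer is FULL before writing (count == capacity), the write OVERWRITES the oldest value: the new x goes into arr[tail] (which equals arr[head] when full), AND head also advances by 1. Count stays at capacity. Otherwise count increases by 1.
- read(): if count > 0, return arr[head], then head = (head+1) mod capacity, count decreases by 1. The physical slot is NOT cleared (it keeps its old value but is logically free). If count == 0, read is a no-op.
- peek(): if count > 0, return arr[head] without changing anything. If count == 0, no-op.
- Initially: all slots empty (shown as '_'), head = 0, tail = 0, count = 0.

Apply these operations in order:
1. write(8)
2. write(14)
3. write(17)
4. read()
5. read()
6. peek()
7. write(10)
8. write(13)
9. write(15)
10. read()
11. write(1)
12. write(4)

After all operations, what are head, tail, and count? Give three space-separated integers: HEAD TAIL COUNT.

Answer: 0 0 4

Derivation:
After op 1 (write(8)): arr=[8 _ _ _] head=0 tail=1 count=1
After op 2 (write(14)): arr=[8 14 _ _] head=0 tail=2 count=2
After op 3 (write(17)): arr=[8 14 17 _] head=0 tail=3 count=3
After op 4 (read()): arr=[8 14 17 _] head=1 tail=3 count=2
After op 5 (read()): arr=[8 14 17 _] head=2 tail=3 count=1
After op 6 (peek()): arr=[8 14 17 _] head=2 tail=3 count=1
After op 7 (write(10)): arr=[8 14 17 10] head=2 tail=0 count=2
After op 8 (write(13)): arr=[13 14 17 10] head=2 tail=1 count=3
After op 9 (write(15)): arr=[13 15 17 10] head=2 tail=2 count=4
After op 10 (read()): arr=[13 15 17 10] head=3 tail=2 count=3
After op 11 (write(1)): arr=[13 15 1 10] head=3 tail=3 count=4
After op 12 (write(4)): arr=[13 15 1 4] head=0 tail=0 count=4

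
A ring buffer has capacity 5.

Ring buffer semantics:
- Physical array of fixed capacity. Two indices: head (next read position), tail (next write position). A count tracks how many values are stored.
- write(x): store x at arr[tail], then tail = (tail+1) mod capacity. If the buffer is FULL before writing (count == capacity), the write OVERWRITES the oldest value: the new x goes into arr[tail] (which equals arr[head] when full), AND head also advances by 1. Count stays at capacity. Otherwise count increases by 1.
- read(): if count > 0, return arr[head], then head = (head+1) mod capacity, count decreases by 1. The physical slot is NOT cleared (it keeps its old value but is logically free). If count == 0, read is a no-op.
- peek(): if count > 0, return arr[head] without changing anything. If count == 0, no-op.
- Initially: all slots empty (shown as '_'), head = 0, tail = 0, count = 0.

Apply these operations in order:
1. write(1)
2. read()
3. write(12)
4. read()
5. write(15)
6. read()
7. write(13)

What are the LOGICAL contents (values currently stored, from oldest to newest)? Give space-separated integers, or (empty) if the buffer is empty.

After op 1 (write(1)): arr=[1 _ _ _ _] head=0 tail=1 count=1
After op 2 (read()): arr=[1 _ _ _ _] head=1 tail=1 count=0
After op 3 (write(12)): arr=[1 12 _ _ _] head=1 tail=2 count=1
After op 4 (read()): arr=[1 12 _ _ _] head=2 tail=2 count=0
After op 5 (write(15)): arr=[1 12 15 _ _] head=2 tail=3 count=1
After op 6 (read()): arr=[1 12 15 _ _] head=3 tail=3 count=0
After op 7 (write(13)): arr=[1 12 15 13 _] head=3 tail=4 count=1

Answer: 13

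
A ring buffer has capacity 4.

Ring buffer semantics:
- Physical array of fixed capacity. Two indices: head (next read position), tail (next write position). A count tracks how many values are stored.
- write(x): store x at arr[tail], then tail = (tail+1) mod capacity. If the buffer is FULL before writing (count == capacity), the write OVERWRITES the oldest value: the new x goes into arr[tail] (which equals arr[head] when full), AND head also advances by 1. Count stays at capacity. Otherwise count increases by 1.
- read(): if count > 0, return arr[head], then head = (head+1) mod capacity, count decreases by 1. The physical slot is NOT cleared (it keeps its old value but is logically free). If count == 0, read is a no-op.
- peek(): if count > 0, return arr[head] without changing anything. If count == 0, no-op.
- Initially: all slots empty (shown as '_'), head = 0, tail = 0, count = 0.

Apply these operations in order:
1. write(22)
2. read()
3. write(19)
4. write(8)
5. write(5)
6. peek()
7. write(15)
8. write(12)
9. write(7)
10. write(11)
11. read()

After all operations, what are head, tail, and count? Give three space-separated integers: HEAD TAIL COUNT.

After op 1 (write(22)): arr=[22 _ _ _] head=0 tail=1 count=1
After op 2 (read()): arr=[22 _ _ _] head=1 tail=1 count=0
After op 3 (write(19)): arr=[22 19 _ _] head=1 tail=2 count=1
After op 4 (write(8)): arr=[22 19 8 _] head=1 tail=3 count=2
After op 5 (write(5)): arr=[22 19 8 5] head=1 tail=0 count=3
After op 6 (peek()): arr=[22 19 8 5] head=1 tail=0 count=3
After op 7 (write(15)): arr=[15 19 8 5] head=1 tail=1 count=4
After op 8 (write(12)): arr=[15 12 8 5] head=2 tail=2 count=4
After op 9 (write(7)): arr=[15 12 7 5] head=3 tail=3 count=4
After op 10 (write(11)): arr=[15 12 7 11] head=0 tail=0 count=4
After op 11 (read()): arr=[15 12 7 11] head=1 tail=0 count=3

Answer: 1 0 3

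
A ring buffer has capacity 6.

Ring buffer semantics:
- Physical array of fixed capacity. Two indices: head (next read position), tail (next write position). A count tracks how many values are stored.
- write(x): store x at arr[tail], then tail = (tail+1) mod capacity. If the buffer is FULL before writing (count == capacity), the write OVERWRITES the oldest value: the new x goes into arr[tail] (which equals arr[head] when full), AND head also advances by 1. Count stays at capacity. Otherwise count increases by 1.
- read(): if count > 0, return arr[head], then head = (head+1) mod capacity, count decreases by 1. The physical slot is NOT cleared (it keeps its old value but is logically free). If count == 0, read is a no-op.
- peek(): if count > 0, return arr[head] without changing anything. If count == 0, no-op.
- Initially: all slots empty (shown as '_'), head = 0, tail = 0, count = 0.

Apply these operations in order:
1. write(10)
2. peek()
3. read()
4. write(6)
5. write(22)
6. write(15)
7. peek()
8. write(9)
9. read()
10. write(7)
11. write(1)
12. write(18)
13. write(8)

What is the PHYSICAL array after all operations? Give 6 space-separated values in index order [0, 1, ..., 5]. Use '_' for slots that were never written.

After op 1 (write(10)): arr=[10 _ _ _ _ _] head=0 tail=1 count=1
After op 2 (peek()): arr=[10 _ _ _ _ _] head=0 tail=1 count=1
After op 3 (read()): arr=[10 _ _ _ _ _] head=1 tail=1 count=0
After op 4 (write(6)): arr=[10 6 _ _ _ _] head=1 tail=2 count=1
After op 5 (write(22)): arr=[10 6 22 _ _ _] head=1 tail=3 count=2
After op 6 (write(15)): arr=[10 6 22 15 _ _] head=1 tail=4 count=3
After op 7 (peek()): arr=[10 6 22 15 _ _] head=1 tail=4 count=3
After op 8 (write(9)): arr=[10 6 22 15 9 _] head=1 tail=5 count=4
After op 9 (read()): arr=[10 6 22 15 9 _] head=2 tail=5 count=3
After op 10 (write(7)): arr=[10 6 22 15 9 7] head=2 tail=0 count=4
After op 11 (write(1)): arr=[1 6 22 15 9 7] head=2 tail=1 count=5
After op 12 (write(18)): arr=[1 18 22 15 9 7] head=2 tail=2 count=6
After op 13 (write(8)): arr=[1 18 8 15 9 7] head=3 tail=3 count=6

Answer: 1 18 8 15 9 7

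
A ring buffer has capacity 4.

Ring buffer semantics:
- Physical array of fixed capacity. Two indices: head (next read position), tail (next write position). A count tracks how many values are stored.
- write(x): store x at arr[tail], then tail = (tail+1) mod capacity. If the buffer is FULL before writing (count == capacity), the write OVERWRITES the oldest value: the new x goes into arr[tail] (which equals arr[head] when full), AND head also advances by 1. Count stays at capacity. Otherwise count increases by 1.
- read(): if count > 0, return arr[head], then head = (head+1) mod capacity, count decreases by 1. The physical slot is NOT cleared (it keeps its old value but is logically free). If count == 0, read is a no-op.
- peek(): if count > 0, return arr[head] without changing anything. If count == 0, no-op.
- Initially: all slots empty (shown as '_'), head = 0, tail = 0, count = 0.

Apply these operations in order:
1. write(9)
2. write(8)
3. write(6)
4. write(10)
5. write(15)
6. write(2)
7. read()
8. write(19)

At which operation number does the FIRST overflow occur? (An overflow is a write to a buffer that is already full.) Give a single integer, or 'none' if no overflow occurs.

Answer: 5

Derivation:
After op 1 (write(9)): arr=[9 _ _ _] head=0 tail=1 count=1
After op 2 (write(8)): arr=[9 8 _ _] head=0 tail=2 count=2
After op 3 (write(6)): arr=[9 8 6 _] head=0 tail=3 count=3
After op 4 (write(10)): arr=[9 8 6 10] head=0 tail=0 count=4
After op 5 (write(15)): arr=[15 8 6 10] head=1 tail=1 count=4
After op 6 (write(2)): arr=[15 2 6 10] head=2 tail=2 count=4
After op 7 (read()): arr=[15 2 6 10] head=3 tail=2 count=3
After op 8 (write(19)): arr=[15 2 19 10] head=3 tail=3 count=4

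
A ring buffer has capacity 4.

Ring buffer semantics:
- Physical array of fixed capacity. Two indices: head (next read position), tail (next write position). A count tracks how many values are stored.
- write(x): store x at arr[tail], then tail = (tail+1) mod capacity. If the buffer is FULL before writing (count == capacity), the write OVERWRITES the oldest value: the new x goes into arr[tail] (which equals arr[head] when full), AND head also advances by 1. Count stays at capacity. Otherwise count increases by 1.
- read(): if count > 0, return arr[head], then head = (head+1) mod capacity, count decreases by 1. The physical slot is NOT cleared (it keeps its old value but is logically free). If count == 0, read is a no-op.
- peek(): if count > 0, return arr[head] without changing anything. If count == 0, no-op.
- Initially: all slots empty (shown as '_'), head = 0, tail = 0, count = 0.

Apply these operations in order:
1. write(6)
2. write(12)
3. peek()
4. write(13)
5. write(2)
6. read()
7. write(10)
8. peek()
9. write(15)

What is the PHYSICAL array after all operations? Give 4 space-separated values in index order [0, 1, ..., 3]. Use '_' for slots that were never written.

Answer: 10 15 13 2

Derivation:
After op 1 (write(6)): arr=[6 _ _ _] head=0 tail=1 count=1
After op 2 (write(12)): arr=[6 12 _ _] head=0 tail=2 count=2
After op 3 (peek()): arr=[6 12 _ _] head=0 tail=2 count=2
After op 4 (write(13)): arr=[6 12 13 _] head=0 tail=3 count=3
After op 5 (write(2)): arr=[6 12 13 2] head=0 tail=0 count=4
After op 6 (read()): arr=[6 12 13 2] head=1 tail=0 count=3
After op 7 (write(10)): arr=[10 12 13 2] head=1 tail=1 count=4
After op 8 (peek()): arr=[10 12 13 2] head=1 tail=1 count=4
After op 9 (write(15)): arr=[10 15 13 2] head=2 tail=2 count=4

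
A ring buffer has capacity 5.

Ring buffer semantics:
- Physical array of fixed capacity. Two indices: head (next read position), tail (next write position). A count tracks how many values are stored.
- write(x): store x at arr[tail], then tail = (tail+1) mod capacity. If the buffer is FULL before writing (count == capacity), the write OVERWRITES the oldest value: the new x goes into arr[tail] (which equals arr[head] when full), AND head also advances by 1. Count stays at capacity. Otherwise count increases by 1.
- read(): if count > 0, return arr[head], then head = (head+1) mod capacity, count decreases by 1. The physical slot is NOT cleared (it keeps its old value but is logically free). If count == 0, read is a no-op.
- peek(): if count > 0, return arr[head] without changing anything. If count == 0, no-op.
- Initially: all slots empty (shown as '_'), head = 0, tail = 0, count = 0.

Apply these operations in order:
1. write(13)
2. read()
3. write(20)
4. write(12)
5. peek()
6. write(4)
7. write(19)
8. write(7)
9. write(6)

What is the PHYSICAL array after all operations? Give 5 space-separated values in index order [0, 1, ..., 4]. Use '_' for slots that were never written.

Answer: 7 6 12 4 19

Derivation:
After op 1 (write(13)): arr=[13 _ _ _ _] head=0 tail=1 count=1
After op 2 (read()): arr=[13 _ _ _ _] head=1 tail=1 count=0
After op 3 (write(20)): arr=[13 20 _ _ _] head=1 tail=2 count=1
After op 4 (write(12)): arr=[13 20 12 _ _] head=1 tail=3 count=2
After op 5 (peek()): arr=[13 20 12 _ _] head=1 tail=3 count=2
After op 6 (write(4)): arr=[13 20 12 4 _] head=1 tail=4 count=3
After op 7 (write(19)): arr=[13 20 12 4 19] head=1 tail=0 count=4
After op 8 (write(7)): arr=[7 20 12 4 19] head=1 tail=1 count=5
After op 9 (write(6)): arr=[7 6 12 4 19] head=2 tail=2 count=5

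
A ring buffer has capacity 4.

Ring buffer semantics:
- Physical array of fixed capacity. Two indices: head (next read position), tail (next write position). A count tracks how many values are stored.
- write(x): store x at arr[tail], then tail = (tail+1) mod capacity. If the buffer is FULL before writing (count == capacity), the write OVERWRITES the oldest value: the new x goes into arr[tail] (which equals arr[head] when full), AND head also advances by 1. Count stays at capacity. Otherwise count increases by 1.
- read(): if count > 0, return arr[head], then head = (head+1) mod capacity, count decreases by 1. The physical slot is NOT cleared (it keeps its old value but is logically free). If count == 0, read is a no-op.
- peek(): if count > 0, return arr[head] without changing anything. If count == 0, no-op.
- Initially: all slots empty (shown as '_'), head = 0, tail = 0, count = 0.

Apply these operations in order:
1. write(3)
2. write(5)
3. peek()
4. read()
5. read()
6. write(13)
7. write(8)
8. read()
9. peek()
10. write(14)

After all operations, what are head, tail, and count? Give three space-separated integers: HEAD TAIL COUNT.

Answer: 3 1 2

Derivation:
After op 1 (write(3)): arr=[3 _ _ _] head=0 tail=1 count=1
After op 2 (write(5)): arr=[3 5 _ _] head=0 tail=2 count=2
After op 3 (peek()): arr=[3 5 _ _] head=0 tail=2 count=2
After op 4 (read()): arr=[3 5 _ _] head=1 tail=2 count=1
After op 5 (read()): arr=[3 5 _ _] head=2 tail=2 count=0
After op 6 (write(13)): arr=[3 5 13 _] head=2 tail=3 count=1
After op 7 (write(8)): arr=[3 5 13 8] head=2 tail=0 count=2
After op 8 (read()): arr=[3 5 13 8] head=3 tail=0 count=1
After op 9 (peek()): arr=[3 5 13 8] head=3 tail=0 count=1
After op 10 (write(14)): arr=[14 5 13 8] head=3 tail=1 count=2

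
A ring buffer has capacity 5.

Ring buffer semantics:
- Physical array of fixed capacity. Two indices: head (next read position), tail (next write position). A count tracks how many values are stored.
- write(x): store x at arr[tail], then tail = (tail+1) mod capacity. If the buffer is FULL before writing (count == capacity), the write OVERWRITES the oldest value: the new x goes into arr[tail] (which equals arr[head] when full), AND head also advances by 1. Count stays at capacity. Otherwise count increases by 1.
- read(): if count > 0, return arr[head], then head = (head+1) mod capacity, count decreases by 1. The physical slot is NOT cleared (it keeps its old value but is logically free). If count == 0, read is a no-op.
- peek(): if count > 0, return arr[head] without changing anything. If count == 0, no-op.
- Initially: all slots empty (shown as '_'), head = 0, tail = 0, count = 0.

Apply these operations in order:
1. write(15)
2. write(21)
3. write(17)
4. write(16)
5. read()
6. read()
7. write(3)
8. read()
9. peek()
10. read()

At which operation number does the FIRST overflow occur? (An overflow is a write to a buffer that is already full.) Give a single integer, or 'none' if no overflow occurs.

After op 1 (write(15)): arr=[15 _ _ _ _] head=0 tail=1 count=1
After op 2 (write(21)): arr=[15 21 _ _ _] head=0 tail=2 count=2
After op 3 (write(17)): arr=[15 21 17 _ _] head=0 tail=3 count=3
After op 4 (write(16)): arr=[15 21 17 16 _] head=0 tail=4 count=4
After op 5 (read()): arr=[15 21 17 16 _] head=1 tail=4 count=3
After op 6 (read()): arr=[15 21 17 16 _] head=2 tail=4 count=2
After op 7 (write(3)): arr=[15 21 17 16 3] head=2 tail=0 count=3
After op 8 (read()): arr=[15 21 17 16 3] head=3 tail=0 count=2
After op 9 (peek()): arr=[15 21 17 16 3] head=3 tail=0 count=2
After op 10 (read()): arr=[15 21 17 16 3] head=4 tail=0 count=1

Answer: none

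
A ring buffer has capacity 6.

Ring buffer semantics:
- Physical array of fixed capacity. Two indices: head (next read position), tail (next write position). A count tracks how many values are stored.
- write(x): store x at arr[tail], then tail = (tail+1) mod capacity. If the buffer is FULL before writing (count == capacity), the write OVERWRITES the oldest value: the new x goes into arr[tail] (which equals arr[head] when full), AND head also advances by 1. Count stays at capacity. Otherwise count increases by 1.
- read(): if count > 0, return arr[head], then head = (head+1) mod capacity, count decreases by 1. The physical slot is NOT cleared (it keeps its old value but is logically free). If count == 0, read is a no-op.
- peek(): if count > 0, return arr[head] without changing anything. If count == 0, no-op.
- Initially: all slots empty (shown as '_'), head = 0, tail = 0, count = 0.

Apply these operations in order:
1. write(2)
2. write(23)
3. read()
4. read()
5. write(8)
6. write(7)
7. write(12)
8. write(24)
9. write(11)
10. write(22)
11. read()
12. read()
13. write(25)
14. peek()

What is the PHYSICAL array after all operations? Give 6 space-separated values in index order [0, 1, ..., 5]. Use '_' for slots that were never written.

After op 1 (write(2)): arr=[2 _ _ _ _ _] head=0 tail=1 count=1
After op 2 (write(23)): arr=[2 23 _ _ _ _] head=0 tail=2 count=2
After op 3 (read()): arr=[2 23 _ _ _ _] head=1 tail=2 count=1
After op 4 (read()): arr=[2 23 _ _ _ _] head=2 tail=2 count=0
After op 5 (write(8)): arr=[2 23 8 _ _ _] head=2 tail=3 count=1
After op 6 (write(7)): arr=[2 23 8 7 _ _] head=2 tail=4 count=2
After op 7 (write(12)): arr=[2 23 8 7 12 _] head=2 tail=5 count=3
After op 8 (write(24)): arr=[2 23 8 7 12 24] head=2 tail=0 count=4
After op 9 (write(11)): arr=[11 23 8 7 12 24] head=2 tail=1 count=5
After op 10 (write(22)): arr=[11 22 8 7 12 24] head=2 tail=2 count=6
After op 11 (read()): arr=[11 22 8 7 12 24] head=3 tail=2 count=5
After op 12 (read()): arr=[11 22 8 7 12 24] head=4 tail=2 count=4
After op 13 (write(25)): arr=[11 22 25 7 12 24] head=4 tail=3 count=5
After op 14 (peek()): arr=[11 22 25 7 12 24] head=4 tail=3 count=5

Answer: 11 22 25 7 12 24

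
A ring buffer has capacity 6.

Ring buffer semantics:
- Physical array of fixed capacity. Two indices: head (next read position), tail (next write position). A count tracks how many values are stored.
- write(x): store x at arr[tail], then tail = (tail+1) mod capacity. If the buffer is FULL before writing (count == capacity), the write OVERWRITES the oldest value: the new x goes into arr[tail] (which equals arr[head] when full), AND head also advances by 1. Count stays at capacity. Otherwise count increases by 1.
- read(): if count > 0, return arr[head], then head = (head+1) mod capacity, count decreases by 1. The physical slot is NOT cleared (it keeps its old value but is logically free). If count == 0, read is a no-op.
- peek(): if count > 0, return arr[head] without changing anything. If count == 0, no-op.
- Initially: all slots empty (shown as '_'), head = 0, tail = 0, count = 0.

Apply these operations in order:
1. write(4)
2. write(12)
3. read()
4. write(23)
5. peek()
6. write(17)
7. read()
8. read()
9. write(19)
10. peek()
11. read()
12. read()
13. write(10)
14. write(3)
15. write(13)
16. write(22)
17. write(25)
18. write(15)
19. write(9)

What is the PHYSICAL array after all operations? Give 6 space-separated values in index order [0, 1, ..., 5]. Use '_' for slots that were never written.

Answer: 3 13 22 25 15 9

Derivation:
After op 1 (write(4)): arr=[4 _ _ _ _ _] head=0 tail=1 count=1
After op 2 (write(12)): arr=[4 12 _ _ _ _] head=0 tail=2 count=2
After op 3 (read()): arr=[4 12 _ _ _ _] head=1 tail=2 count=1
After op 4 (write(23)): arr=[4 12 23 _ _ _] head=1 tail=3 count=2
After op 5 (peek()): arr=[4 12 23 _ _ _] head=1 tail=3 count=2
After op 6 (write(17)): arr=[4 12 23 17 _ _] head=1 tail=4 count=3
After op 7 (read()): arr=[4 12 23 17 _ _] head=2 tail=4 count=2
After op 8 (read()): arr=[4 12 23 17 _ _] head=3 tail=4 count=1
After op 9 (write(19)): arr=[4 12 23 17 19 _] head=3 tail=5 count=2
After op 10 (peek()): arr=[4 12 23 17 19 _] head=3 tail=5 count=2
After op 11 (read()): arr=[4 12 23 17 19 _] head=4 tail=5 count=1
After op 12 (read()): arr=[4 12 23 17 19 _] head=5 tail=5 count=0
After op 13 (write(10)): arr=[4 12 23 17 19 10] head=5 tail=0 count=1
After op 14 (write(3)): arr=[3 12 23 17 19 10] head=5 tail=1 count=2
After op 15 (write(13)): arr=[3 13 23 17 19 10] head=5 tail=2 count=3
After op 16 (write(22)): arr=[3 13 22 17 19 10] head=5 tail=3 count=4
After op 17 (write(25)): arr=[3 13 22 25 19 10] head=5 tail=4 count=5
After op 18 (write(15)): arr=[3 13 22 25 15 10] head=5 tail=5 count=6
After op 19 (write(9)): arr=[3 13 22 25 15 9] head=0 tail=0 count=6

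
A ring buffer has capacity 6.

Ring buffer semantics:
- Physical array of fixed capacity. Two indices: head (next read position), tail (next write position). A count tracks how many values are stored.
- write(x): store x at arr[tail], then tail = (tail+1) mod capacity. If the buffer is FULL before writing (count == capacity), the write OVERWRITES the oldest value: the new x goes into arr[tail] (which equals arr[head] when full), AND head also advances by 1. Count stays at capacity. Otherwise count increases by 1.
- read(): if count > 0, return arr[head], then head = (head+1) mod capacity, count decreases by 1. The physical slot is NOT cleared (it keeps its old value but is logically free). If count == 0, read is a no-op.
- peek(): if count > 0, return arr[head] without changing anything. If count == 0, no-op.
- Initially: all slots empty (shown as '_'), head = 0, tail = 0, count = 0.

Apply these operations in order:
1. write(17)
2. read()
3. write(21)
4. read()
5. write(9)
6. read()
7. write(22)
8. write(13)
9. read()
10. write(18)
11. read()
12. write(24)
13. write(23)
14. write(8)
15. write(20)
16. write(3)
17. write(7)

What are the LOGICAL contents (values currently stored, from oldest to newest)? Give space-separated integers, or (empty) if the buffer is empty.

After op 1 (write(17)): arr=[17 _ _ _ _ _] head=0 tail=1 count=1
After op 2 (read()): arr=[17 _ _ _ _ _] head=1 tail=1 count=0
After op 3 (write(21)): arr=[17 21 _ _ _ _] head=1 tail=2 count=1
After op 4 (read()): arr=[17 21 _ _ _ _] head=2 tail=2 count=0
After op 5 (write(9)): arr=[17 21 9 _ _ _] head=2 tail=3 count=1
After op 6 (read()): arr=[17 21 9 _ _ _] head=3 tail=3 count=0
After op 7 (write(22)): arr=[17 21 9 22 _ _] head=3 tail=4 count=1
After op 8 (write(13)): arr=[17 21 9 22 13 _] head=3 tail=5 count=2
After op 9 (read()): arr=[17 21 9 22 13 _] head=4 tail=5 count=1
After op 10 (write(18)): arr=[17 21 9 22 13 18] head=4 tail=0 count=2
After op 11 (read()): arr=[17 21 9 22 13 18] head=5 tail=0 count=1
After op 12 (write(24)): arr=[24 21 9 22 13 18] head=5 tail=1 count=2
After op 13 (write(23)): arr=[24 23 9 22 13 18] head=5 tail=2 count=3
After op 14 (write(8)): arr=[24 23 8 22 13 18] head=5 tail=3 count=4
After op 15 (write(20)): arr=[24 23 8 20 13 18] head=5 tail=4 count=5
After op 16 (write(3)): arr=[24 23 8 20 3 18] head=5 tail=5 count=6
After op 17 (write(7)): arr=[24 23 8 20 3 7] head=0 tail=0 count=6

Answer: 24 23 8 20 3 7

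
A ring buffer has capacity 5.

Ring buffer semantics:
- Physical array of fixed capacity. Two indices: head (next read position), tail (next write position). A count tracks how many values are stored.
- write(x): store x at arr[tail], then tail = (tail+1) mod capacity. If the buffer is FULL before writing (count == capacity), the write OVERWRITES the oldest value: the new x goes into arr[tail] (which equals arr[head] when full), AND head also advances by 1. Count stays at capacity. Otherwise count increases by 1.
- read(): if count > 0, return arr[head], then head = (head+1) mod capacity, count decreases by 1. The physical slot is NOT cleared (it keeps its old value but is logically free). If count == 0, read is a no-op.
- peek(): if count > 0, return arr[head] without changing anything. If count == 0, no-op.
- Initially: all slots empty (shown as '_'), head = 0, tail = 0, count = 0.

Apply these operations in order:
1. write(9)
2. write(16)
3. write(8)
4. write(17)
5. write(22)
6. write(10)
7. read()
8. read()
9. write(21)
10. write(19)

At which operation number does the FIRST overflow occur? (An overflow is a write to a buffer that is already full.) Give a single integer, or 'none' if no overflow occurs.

After op 1 (write(9)): arr=[9 _ _ _ _] head=0 tail=1 count=1
After op 2 (write(16)): arr=[9 16 _ _ _] head=0 tail=2 count=2
After op 3 (write(8)): arr=[9 16 8 _ _] head=0 tail=3 count=3
After op 4 (write(17)): arr=[9 16 8 17 _] head=0 tail=4 count=4
After op 5 (write(22)): arr=[9 16 8 17 22] head=0 tail=0 count=5
After op 6 (write(10)): arr=[10 16 8 17 22] head=1 tail=1 count=5
After op 7 (read()): arr=[10 16 8 17 22] head=2 tail=1 count=4
After op 8 (read()): arr=[10 16 8 17 22] head=3 tail=1 count=3
After op 9 (write(21)): arr=[10 21 8 17 22] head=3 tail=2 count=4
After op 10 (write(19)): arr=[10 21 19 17 22] head=3 tail=3 count=5

Answer: 6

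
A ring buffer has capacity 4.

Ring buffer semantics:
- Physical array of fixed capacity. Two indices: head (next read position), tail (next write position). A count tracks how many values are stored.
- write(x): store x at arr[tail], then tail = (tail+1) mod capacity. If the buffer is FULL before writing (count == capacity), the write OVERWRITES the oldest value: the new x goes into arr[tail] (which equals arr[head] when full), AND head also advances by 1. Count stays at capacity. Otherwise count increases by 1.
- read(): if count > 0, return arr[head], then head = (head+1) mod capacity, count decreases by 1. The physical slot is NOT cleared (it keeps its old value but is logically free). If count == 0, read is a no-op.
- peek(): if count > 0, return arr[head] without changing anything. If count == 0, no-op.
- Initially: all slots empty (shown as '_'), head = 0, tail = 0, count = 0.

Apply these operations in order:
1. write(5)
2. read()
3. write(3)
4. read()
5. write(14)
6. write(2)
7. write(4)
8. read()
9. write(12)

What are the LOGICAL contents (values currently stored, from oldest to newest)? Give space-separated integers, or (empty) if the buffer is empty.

After op 1 (write(5)): arr=[5 _ _ _] head=0 tail=1 count=1
After op 2 (read()): arr=[5 _ _ _] head=1 tail=1 count=0
After op 3 (write(3)): arr=[5 3 _ _] head=1 tail=2 count=1
After op 4 (read()): arr=[5 3 _ _] head=2 tail=2 count=0
After op 5 (write(14)): arr=[5 3 14 _] head=2 tail=3 count=1
After op 6 (write(2)): arr=[5 3 14 2] head=2 tail=0 count=2
After op 7 (write(4)): arr=[4 3 14 2] head=2 tail=1 count=3
After op 8 (read()): arr=[4 3 14 2] head=3 tail=1 count=2
After op 9 (write(12)): arr=[4 12 14 2] head=3 tail=2 count=3

Answer: 2 4 12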